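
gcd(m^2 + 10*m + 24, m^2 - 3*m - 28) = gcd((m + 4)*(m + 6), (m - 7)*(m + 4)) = m + 4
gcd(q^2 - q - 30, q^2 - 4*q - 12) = q - 6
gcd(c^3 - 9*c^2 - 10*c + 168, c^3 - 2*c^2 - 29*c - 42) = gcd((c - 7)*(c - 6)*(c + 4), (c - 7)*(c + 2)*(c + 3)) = c - 7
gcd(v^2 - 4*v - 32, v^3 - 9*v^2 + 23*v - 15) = 1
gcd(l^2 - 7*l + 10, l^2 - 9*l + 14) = l - 2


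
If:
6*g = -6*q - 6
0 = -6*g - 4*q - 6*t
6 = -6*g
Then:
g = -1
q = 0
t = 1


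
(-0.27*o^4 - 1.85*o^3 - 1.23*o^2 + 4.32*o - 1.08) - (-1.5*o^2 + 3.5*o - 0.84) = -0.27*o^4 - 1.85*o^3 + 0.27*o^2 + 0.82*o - 0.24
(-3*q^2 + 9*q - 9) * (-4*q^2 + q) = 12*q^4 - 39*q^3 + 45*q^2 - 9*q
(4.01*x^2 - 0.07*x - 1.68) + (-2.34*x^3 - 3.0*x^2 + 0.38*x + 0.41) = -2.34*x^3 + 1.01*x^2 + 0.31*x - 1.27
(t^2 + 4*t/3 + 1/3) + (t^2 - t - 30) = 2*t^2 + t/3 - 89/3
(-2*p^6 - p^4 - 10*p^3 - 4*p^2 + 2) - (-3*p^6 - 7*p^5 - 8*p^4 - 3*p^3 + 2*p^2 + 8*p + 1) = p^6 + 7*p^5 + 7*p^4 - 7*p^3 - 6*p^2 - 8*p + 1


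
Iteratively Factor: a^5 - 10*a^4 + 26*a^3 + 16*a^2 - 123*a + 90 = (a + 2)*(a^4 - 12*a^3 + 50*a^2 - 84*a + 45) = (a - 3)*(a + 2)*(a^3 - 9*a^2 + 23*a - 15) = (a - 3)^2*(a + 2)*(a^2 - 6*a + 5) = (a - 5)*(a - 3)^2*(a + 2)*(a - 1)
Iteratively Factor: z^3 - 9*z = (z - 3)*(z^2 + 3*z) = (z - 3)*(z + 3)*(z)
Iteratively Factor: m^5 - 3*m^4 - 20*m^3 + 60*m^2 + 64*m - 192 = (m - 2)*(m^4 - m^3 - 22*m^2 + 16*m + 96) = (m - 2)*(m + 2)*(m^3 - 3*m^2 - 16*m + 48) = (m - 3)*(m - 2)*(m + 2)*(m^2 - 16) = (m - 4)*(m - 3)*(m - 2)*(m + 2)*(m + 4)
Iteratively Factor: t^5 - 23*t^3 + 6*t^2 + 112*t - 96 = (t - 1)*(t^4 + t^3 - 22*t^2 - 16*t + 96) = (t - 1)*(t + 3)*(t^3 - 2*t^2 - 16*t + 32) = (t - 2)*(t - 1)*(t + 3)*(t^2 - 16) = (t - 2)*(t - 1)*(t + 3)*(t + 4)*(t - 4)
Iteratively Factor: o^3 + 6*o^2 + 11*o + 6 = (o + 2)*(o^2 + 4*o + 3) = (o + 1)*(o + 2)*(o + 3)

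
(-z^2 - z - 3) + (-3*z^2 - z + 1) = -4*z^2 - 2*z - 2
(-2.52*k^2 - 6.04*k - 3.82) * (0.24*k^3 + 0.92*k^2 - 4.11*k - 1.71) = -0.6048*k^5 - 3.768*k^4 + 3.8836*k^3 + 25.6192*k^2 + 26.0286*k + 6.5322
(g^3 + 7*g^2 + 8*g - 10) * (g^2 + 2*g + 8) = g^5 + 9*g^4 + 30*g^3 + 62*g^2 + 44*g - 80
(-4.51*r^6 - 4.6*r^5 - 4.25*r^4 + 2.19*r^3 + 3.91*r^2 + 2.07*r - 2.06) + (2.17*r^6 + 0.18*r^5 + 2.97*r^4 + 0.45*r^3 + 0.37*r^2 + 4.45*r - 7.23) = -2.34*r^6 - 4.42*r^5 - 1.28*r^4 + 2.64*r^3 + 4.28*r^2 + 6.52*r - 9.29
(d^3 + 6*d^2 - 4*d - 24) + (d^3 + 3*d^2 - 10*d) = 2*d^3 + 9*d^2 - 14*d - 24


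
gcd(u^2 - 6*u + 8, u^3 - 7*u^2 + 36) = 1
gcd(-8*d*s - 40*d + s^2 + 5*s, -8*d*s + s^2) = -8*d + s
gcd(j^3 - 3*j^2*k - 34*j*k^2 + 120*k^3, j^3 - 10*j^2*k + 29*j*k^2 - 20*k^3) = j^2 - 9*j*k + 20*k^2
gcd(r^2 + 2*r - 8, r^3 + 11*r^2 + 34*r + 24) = r + 4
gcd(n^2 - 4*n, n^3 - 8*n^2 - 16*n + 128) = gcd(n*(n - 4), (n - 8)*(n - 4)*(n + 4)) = n - 4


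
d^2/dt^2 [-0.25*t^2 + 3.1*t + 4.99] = -0.500000000000000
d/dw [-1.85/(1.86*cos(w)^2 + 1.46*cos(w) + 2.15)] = -(6.882*cos(w) + 2.701)*sin(w)/(1.86*cos(w)^2 + 1.46*cos(w) + 2.15)^2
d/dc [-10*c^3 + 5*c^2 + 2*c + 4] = -30*c^2 + 10*c + 2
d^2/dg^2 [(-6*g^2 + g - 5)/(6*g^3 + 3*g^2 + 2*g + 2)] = 6*(-72*g^6 + 36*g^5 - 270*g^4 - 61*g^3 - 93*g^2 + 24*g - 6)/(216*g^9 + 324*g^8 + 378*g^7 + 459*g^6 + 342*g^5 + 234*g^4 + 152*g^3 + 60*g^2 + 24*g + 8)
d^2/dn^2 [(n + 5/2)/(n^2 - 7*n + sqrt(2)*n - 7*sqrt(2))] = ((2*n + 5)*(2*n - 7 + sqrt(2))^2 + (-6*n - 2*sqrt(2) + 9)*(n^2 - 7*n + sqrt(2)*n - 7*sqrt(2)))/(n^2 - 7*n + sqrt(2)*n - 7*sqrt(2))^3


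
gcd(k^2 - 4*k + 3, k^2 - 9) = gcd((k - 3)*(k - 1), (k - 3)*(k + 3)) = k - 3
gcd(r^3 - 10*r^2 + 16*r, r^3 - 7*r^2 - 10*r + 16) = r - 8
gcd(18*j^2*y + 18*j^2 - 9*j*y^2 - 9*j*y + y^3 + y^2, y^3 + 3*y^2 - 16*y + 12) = 1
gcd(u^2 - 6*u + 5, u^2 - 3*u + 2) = u - 1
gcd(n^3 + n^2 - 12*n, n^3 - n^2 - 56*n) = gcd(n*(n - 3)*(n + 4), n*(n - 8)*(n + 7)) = n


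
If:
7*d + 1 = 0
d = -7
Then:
No Solution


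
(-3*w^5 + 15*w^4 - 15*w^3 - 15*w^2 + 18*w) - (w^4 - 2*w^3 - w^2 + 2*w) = -3*w^5 + 14*w^4 - 13*w^3 - 14*w^2 + 16*w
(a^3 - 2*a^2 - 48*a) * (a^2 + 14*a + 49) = a^5 + 12*a^4 - 27*a^3 - 770*a^2 - 2352*a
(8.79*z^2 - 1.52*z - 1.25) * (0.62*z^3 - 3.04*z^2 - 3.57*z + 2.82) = 5.4498*z^5 - 27.664*z^4 - 27.5345*z^3 + 34.0142*z^2 + 0.1761*z - 3.525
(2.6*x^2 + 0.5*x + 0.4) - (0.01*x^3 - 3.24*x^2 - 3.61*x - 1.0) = -0.01*x^3 + 5.84*x^2 + 4.11*x + 1.4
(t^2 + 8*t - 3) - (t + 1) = t^2 + 7*t - 4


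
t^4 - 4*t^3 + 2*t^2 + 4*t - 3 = (t - 3)*(t - 1)^2*(t + 1)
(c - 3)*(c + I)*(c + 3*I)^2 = c^4 - 3*c^3 + 7*I*c^3 - 15*c^2 - 21*I*c^2 + 45*c - 9*I*c + 27*I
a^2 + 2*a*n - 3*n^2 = (a - n)*(a + 3*n)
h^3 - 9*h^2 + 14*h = h*(h - 7)*(h - 2)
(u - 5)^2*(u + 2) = u^3 - 8*u^2 + 5*u + 50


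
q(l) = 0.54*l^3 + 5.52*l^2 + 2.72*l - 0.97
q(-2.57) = 19.33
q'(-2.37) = -14.35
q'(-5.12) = -11.34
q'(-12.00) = 103.52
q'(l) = 1.62*l^2 + 11.04*l + 2.72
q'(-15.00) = 201.62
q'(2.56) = 41.60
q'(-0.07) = 1.96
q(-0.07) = -1.13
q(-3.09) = 27.40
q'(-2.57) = -14.95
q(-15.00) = -622.27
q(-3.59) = 35.42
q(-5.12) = 57.33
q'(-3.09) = -15.93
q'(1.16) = 17.71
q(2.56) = 51.23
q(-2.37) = 16.40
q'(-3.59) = -16.03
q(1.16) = 10.46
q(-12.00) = -171.85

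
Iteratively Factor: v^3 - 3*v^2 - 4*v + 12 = (v - 3)*(v^2 - 4) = (v - 3)*(v + 2)*(v - 2)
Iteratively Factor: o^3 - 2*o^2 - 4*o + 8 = (o + 2)*(o^2 - 4*o + 4) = (o - 2)*(o + 2)*(o - 2)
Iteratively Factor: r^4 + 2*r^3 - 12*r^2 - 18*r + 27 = (r - 1)*(r^3 + 3*r^2 - 9*r - 27) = (r - 1)*(r + 3)*(r^2 - 9) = (r - 3)*(r - 1)*(r + 3)*(r + 3)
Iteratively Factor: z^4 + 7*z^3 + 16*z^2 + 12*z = (z + 2)*(z^3 + 5*z^2 + 6*z) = z*(z + 2)*(z^2 + 5*z + 6) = z*(z + 2)*(z + 3)*(z + 2)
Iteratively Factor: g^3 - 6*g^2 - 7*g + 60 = (g - 4)*(g^2 - 2*g - 15) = (g - 4)*(g + 3)*(g - 5)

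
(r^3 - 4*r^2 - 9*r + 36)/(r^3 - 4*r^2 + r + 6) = (r^2 - r - 12)/(r^2 - r - 2)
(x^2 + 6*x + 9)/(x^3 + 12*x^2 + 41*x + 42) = (x + 3)/(x^2 + 9*x + 14)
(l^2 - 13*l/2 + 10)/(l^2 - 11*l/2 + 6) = (2*l - 5)/(2*l - 3)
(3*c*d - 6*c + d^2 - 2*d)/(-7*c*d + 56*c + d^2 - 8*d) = (-3*c*d + 6*c - d^2 + 2*d)/(7*c*d - 56*c - d^2 + 8*d)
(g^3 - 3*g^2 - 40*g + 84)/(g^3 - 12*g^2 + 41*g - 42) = (g + 6)/(g - 3)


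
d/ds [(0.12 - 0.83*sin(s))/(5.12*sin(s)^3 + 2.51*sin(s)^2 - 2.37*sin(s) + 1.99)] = (8.4992*sin(s)^3 + 0.2401*sin(s)^2 - 0.6024*sin(s) - 1.3673)*cos(s)/(26.2144*sin(s)^6 + 25.7024*sin(s)^5 - 17.9687*sin(s)^4 + 8.4802*sin(s)^3 + 15.6067*sin(s)^2 - 9.4326*sin(s) + 3.9601)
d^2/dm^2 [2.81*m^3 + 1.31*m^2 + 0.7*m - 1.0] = 16.86*m + 2.62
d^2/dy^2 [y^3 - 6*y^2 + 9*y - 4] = 6*y - 12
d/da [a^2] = 2*a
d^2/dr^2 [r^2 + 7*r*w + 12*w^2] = 2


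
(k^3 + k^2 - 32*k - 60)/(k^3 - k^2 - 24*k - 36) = (k + 5)/(k + 3)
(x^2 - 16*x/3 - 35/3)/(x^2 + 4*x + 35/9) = 3*(x - 7)/(3*x + 7)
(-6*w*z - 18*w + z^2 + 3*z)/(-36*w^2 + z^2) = (z + 3)/(6*w + z)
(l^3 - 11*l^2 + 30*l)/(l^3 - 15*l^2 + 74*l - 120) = l/(l - 4)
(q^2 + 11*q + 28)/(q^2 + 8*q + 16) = (q + 7)/(q + 4)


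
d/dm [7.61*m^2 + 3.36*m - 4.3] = 15.22*m + 3.36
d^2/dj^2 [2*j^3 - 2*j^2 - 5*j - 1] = 12*j - 4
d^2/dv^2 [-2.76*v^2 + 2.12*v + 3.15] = -5.52000000000000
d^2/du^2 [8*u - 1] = 0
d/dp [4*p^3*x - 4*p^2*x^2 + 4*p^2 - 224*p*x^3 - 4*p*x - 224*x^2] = 12*p^2*x - 8*p*x^2 + 8*p - 224*x^3 - 4*x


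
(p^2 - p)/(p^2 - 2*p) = (p - 1)/(p - 2)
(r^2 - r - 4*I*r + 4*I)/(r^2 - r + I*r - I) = (r - 4*I)/(r + I)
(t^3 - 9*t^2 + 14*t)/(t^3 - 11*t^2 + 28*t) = (t - 2)/(t - 4)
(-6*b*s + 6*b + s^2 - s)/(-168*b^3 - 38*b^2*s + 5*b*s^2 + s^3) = (s - 1)/(28*b^2 + 11*b*s + s^2)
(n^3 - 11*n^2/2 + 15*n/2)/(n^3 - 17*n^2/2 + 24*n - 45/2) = n/(n - 3)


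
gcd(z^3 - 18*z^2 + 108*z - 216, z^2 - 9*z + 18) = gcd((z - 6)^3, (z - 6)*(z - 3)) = z - 6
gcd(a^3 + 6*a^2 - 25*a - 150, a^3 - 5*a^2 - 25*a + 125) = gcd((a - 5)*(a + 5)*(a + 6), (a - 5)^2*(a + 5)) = a^2 - 25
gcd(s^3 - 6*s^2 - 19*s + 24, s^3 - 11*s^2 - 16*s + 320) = s - 8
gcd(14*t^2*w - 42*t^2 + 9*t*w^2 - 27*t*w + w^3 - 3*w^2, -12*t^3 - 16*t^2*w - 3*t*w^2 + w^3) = 2*t + w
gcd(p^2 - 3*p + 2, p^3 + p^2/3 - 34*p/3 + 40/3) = p - 2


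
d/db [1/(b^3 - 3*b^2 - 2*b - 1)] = (-3*b^2 + 6*b + 2)/(-b^3 + 3*b^2 + 2*b + 1)^2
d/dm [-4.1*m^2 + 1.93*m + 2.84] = 1.93 - 8.2*m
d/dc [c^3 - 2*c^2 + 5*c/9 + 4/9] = 3*c^2 - 4*c + 5/9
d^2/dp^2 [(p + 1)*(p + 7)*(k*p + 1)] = 6*k*p + 16*k + 2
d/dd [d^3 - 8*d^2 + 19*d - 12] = 3*d^2 - 16*d + 19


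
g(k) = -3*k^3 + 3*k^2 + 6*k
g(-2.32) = 39.69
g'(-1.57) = -25.60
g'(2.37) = -30.33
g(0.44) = 2.97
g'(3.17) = -65.42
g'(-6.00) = -354.00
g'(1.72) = -10.31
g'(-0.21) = 4.34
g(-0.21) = -1.10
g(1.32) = 6.25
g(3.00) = -36.00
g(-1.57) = 9.58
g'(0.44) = 6.90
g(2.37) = -8.87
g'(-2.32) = -56.36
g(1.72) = 3.93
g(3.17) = -46.40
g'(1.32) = -1.76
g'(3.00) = -57.00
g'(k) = -9*k^2 + 6*k + 6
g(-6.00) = 720.00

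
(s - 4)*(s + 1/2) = s^2 - 7*s/2 - 2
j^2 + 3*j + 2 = (j + 1)*(j + 2)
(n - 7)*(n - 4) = n^2 - 11*n + 28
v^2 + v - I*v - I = (v + 1)*(v - I)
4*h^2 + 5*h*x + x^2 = (h + x)*(4*h + x)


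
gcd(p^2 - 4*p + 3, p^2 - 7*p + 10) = 1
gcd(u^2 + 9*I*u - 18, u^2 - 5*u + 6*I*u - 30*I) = u + 6*I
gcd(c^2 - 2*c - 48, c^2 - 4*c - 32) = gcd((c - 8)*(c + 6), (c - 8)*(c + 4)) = c - 8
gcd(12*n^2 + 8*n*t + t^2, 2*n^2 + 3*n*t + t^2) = 2*n + t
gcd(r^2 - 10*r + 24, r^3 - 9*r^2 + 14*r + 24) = r^2 - 10*r + 24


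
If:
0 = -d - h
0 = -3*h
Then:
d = 0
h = 0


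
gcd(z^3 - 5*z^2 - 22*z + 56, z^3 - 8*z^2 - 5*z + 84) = z - 7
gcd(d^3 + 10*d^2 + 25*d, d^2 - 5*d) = d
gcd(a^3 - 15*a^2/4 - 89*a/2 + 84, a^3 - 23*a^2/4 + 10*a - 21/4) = a - 7/4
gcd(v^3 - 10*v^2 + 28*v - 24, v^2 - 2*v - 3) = 1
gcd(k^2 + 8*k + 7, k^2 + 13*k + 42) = k + 7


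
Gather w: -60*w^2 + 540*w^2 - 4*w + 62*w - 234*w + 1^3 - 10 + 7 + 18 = 480*w^2 - 176*w + 16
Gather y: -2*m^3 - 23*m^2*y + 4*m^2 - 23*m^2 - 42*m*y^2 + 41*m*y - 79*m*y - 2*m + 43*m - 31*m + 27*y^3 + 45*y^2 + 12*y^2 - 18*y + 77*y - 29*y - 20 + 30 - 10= -2*m^3 - 19*m^2 + 10*m + 27*y^3 + y^2*(57 - 42*m) + y*(-23*m^2 - 38*m + 30)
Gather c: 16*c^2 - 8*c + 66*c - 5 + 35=16*c^2 + 58*c + 30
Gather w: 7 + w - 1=w + 6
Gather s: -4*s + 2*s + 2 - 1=1 - 2*s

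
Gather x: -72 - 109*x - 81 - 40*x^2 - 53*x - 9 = -40*x^2 - 162*x - 162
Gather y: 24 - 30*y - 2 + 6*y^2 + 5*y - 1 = 6*y^2 - 25*y + 21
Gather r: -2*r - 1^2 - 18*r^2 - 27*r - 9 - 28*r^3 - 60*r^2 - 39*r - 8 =-28*r^3 - 78*r^2 - 68*r - 18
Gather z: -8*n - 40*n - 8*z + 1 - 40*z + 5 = -48*n - 48*z + 6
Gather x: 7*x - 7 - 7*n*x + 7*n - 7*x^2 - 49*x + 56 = 7*n - 7*x^2 + x*(-7*n - 42) + 49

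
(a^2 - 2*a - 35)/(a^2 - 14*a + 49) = (a + 5)/(a - 7)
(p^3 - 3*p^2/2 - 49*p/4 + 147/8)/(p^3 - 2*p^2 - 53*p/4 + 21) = (p - 7/2)/(p - 4)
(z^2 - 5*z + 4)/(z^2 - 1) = (z - 4)/(z + 1)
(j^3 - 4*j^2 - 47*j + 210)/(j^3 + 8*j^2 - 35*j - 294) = (j - 5)/(j + 7)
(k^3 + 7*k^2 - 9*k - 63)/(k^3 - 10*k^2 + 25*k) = (k^3 + 7*k^2 - 9*k - 63)/(k*(k^2 - 10*k + 25))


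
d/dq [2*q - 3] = 2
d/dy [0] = 0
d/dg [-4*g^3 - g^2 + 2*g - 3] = -12*g^2 - 2*g + 2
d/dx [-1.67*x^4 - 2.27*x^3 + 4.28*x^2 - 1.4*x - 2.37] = -6.68*x^3 - 6.81*x^2 + 8.56*x - 1.4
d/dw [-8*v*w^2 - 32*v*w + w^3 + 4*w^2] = -16*v*w - 32*v + 3*w^2 + 8*w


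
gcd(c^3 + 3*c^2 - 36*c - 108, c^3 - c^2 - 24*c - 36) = c^2 - 3*c - 18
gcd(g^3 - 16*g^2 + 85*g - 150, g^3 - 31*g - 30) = g - 6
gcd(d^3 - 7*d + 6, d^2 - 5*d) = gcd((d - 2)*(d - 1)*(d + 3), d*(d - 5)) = 1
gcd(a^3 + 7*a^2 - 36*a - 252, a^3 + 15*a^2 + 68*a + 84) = a^2 + 13*a + 42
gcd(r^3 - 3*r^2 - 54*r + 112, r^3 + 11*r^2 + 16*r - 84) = r^2 + 5*r - 14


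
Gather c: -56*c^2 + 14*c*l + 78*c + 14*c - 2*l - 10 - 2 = -56*c^2 + c*(14*l + 92) - 2*l - 12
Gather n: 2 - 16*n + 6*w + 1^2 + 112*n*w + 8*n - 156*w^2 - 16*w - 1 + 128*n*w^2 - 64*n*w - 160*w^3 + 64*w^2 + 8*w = n*(128*w^2 + 48*w - 8) - 160*w^3 - 92*w^2 - 2*w + 2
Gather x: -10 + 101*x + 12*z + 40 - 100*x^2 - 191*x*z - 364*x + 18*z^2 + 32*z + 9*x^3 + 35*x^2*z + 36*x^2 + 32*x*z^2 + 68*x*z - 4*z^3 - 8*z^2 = 9*x^3 + x^2*(35*z - 64) + x*(32*z^2 - 123*z - 263) - 4*z^3 + 10*z^2 + 44*z + 30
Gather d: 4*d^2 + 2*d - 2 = 4*d^2 + 2*d - 2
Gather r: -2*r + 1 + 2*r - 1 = 0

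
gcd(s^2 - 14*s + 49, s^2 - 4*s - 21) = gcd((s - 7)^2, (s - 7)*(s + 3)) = s - 7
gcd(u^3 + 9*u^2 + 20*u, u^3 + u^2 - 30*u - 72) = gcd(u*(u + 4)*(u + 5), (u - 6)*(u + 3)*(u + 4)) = u + 4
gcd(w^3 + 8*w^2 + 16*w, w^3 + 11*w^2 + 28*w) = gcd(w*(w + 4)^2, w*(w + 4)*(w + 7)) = w^2 + 4*w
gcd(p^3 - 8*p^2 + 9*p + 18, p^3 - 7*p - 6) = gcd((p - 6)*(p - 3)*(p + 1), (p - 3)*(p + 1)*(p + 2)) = p^2 - 2*p - 3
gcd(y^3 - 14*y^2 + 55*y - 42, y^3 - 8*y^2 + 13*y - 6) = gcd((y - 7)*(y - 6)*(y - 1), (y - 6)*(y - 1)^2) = y^2 - 7*y + 6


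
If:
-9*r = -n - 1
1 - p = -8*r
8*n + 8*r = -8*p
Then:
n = -1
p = 1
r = 0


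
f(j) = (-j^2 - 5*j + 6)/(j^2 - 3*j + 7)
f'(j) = (3 - 2*j)*(-j^2 - 5*j + 6)/(j^2 - 3*j + 7)^2 + (-2*j - 5)/(j^2 - 3*j + 7)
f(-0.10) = 0.89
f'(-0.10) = -0.27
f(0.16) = 0.79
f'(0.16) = -0.49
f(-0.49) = 0.94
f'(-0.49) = -0.03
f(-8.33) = -0.21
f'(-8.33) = 0.07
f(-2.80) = 0.52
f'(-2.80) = 0.22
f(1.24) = -0.36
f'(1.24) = -1.59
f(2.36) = -2.07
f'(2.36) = -1.12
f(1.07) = -0.10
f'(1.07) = -1.46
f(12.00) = -1.72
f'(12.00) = 0.06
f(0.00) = 0.86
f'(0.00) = -0.35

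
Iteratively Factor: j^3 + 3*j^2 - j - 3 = (j + 1)*(j^2 + 2*j - 3) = (j - 1)*(j + 1)*(j + 3)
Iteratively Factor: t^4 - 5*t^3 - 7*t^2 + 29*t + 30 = (t - 5)*(t^3 - 7*t - 6) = (t - 5)*(t - 3)*(t^2 + 3*t + 2) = (t - 5)*(t - 3)*(t + 2)*(t + 1)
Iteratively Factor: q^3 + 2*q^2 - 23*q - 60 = (q - 5)*(q^2 + 7*q + 12) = (q - 5)*(q + 3)*(q + 4)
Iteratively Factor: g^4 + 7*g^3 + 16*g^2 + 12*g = (g + 2)*(g^3 + 5*g^2 + 6*g) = (g + 2)^2*(g^2 + 3*g) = g*(g + 2)^2*(g + 3)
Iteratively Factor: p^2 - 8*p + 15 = (p - 3)*(p - 5)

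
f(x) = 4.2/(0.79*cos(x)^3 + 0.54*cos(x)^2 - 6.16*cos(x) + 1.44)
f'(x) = 4.2*(2.37*sin(x)*cos(x)^2 + 1.08*sin(x)*cos(x) - 6.16*sin(x))/(0.79*cos(x)^3 + 0.54*cos(x)^2 - 6.16*cos(x) + 1.44)^2 = (9.954*cos(x)^2 + 4.536*cos(x) - 25.872)*sin(x)/(0.79*cos(x)^3 + 0.54*cos(x)^2 - 6.16*cos(x) + 1.44)^2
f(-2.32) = 0.75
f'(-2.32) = 0.56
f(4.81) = 4.97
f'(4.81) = 35.27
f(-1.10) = -3.59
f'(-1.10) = 14.19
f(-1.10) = -3.59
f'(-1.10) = 14.19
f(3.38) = 0.58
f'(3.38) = 0.09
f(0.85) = -1.94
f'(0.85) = -2.98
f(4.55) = 1.72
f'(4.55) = 4.34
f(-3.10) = 0.57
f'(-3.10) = 0.02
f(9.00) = 0.61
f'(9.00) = -0.19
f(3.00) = 0.58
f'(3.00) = -0.05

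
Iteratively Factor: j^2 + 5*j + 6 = (j + 2)*(j + 3)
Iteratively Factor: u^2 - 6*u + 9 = (u - 3)*(u - 3)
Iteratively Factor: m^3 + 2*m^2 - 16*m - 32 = (m + 4)*(m^2 - 2*m - 8) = (m - 4)*(m + 4)*(m + 2)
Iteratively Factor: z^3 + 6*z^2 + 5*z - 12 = (z + 4)*(z^2 + 2*z - 3) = (z - 1)*(z + 4)*(z + 3)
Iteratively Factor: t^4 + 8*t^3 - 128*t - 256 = (t + 4)*(t^3 + 4*t^2 - 16*t - 64) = (t + 4)^2*(t^2 - 16) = (t - 4)*(t + 4)^2*(t + 4)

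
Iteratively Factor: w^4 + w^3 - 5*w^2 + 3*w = (w + 3)*(w^3 - 2*w^2 + w) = w*(w + 3)*(w^2 - 2*w + 1) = w*(w - 1)*(w + 3)*(w - 1)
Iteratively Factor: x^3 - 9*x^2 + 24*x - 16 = (x - 4)*(x^2 - 5*x + 4) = (x - 4)*(x - 1)*(x - 4)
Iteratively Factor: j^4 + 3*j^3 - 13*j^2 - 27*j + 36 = (j + 4)*(j^3 - j^2 - 9*j + 9) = (j + 3)*(j + 4)*(j^2 - 4*j + 3) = (j - 1)*(j + 3)*(j + 4)*(j - 3)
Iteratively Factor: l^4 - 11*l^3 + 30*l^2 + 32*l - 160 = (l + 2)*(l^3 - 13*l^2 + 56*l - 80) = (l - 4)*(l + 2)*(l^2 - 9*l + 20) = (l - 5)*(l - 4)*(l + 2)*(l - 4)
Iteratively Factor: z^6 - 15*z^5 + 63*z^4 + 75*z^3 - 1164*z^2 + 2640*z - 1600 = (z + 4)*(z^5 - 19*z^4 + 139*z^3 - 481*z^2 + 760*z - 400) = (z - 1)*(z + 4)*(z^4 - 18*z^3 + 121*z^2 - 360*z + 400) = (z - 5)*(z - 1)*(z + 4)*(z^3 - 13*z^2 + 56*z - 80) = (z - 5)^2*(z - 1)*(z + 4)*(z^2 - 8*z + 16) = (z - 5)^2*(z - 4)*(z - 1)*(z + 4)*(z - 4)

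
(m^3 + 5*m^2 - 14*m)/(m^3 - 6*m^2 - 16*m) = (-m^2 - 5*m + 14)/(-m^2 + 6*m + 16)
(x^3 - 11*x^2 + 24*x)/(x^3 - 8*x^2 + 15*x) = (x - 8)/(x - 5)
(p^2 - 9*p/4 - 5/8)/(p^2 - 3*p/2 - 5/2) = (p + 1/4)/(p + 1)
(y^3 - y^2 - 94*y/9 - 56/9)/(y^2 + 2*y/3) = y - 5/3 - 28/(3*y)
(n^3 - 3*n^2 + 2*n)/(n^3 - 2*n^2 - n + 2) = n/(n + 1)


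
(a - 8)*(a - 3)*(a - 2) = a^3 - 13*a^2 + 46*a - 48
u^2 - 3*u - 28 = (u - 7)*(u + 4)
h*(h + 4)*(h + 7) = h^3 + 11*h^2 + 28*h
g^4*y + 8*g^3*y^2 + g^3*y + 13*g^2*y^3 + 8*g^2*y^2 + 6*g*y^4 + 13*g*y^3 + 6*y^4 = (g + y)^2*(g + 6*y)*(g*y + y)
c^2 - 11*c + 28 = (c - 7)*(c - 4)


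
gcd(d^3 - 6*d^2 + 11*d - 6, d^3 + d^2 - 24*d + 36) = d^2 - 5*d + 6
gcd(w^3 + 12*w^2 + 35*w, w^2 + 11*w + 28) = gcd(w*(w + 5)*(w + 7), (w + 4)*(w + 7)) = w + 7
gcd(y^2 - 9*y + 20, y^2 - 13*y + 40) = y - 5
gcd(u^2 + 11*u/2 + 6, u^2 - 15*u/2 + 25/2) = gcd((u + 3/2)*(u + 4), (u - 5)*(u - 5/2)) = 1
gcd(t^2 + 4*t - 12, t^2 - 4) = t - 2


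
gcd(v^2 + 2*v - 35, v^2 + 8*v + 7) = v + 7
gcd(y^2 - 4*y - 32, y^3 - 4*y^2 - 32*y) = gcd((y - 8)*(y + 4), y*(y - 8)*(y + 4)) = y^2 - 4*y - 32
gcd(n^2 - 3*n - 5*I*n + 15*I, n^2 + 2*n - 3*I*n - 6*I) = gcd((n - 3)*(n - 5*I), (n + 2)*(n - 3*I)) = 1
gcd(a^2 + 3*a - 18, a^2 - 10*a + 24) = 1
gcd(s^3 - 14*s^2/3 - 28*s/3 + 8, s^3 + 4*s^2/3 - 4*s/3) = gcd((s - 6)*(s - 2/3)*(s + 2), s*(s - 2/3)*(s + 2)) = s^2 + 4*s/3 - 4/3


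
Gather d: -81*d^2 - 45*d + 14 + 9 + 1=-81*d^2 - 45*d + 24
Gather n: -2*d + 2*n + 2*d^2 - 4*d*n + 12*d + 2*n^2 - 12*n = 2*d^2 + 10*d + 2*n^2 + n*(-4*d - 10)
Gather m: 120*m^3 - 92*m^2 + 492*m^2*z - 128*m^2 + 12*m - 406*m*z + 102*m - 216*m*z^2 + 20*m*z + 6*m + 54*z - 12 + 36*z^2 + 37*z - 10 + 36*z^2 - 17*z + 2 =120*m^3 + m^2*(492*z - 220) + m*(-216*z^2 - 386*z + 120) + 72*z^2 + 74*z - 20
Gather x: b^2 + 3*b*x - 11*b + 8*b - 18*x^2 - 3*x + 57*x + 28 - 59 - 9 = b^2 - 3*b - 18*x^2 + x*(3*b + 54) - 40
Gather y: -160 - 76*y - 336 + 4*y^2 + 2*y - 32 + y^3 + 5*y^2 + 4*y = y^3 + 9*y^2 - 70*y - 528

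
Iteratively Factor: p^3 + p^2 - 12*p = (p + 4)*(p^2 - 3*p) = (p - 3)*(p + 4)*(p)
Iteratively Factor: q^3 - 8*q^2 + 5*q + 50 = (q + 2)*(q^2 - 10*q + 25) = (q - 5)*(q + 2)*(q - 5)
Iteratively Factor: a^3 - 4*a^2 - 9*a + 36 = (a - 4)*(a^2 - 9) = (a - 4)*(a - 3)*(a + 3)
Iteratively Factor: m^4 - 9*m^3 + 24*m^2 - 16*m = (m - 4)*(m^3 - 5*m^2 + 4*m) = (m - 4)^2*(m^2 - m) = (m - 4)^2*(m - 1)*(m)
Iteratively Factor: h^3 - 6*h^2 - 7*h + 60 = (h - 4)*(h^2 - 2*h - 15) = (h - 4)*(h + 3)*(h - 5)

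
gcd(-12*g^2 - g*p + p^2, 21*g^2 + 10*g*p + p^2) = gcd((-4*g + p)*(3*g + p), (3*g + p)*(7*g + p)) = 3*g + p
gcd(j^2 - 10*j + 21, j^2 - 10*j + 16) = 1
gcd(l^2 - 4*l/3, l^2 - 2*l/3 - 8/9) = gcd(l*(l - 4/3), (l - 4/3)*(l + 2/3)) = l - 4/3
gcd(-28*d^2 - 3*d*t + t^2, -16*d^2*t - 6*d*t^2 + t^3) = 1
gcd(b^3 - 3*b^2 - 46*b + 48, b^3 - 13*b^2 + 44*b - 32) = b^2 - 9*b + 8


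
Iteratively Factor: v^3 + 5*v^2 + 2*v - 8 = (v + 2)*(v^2 + 3*v - 4) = (v - 1)*(v + 2)*(v + 4)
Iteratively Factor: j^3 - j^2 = (j)*(j^2 - j) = j*(j - 1)*(j)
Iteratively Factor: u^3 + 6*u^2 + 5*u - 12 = (u + 4)*(u^2 + 2*u - 3) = (u + 3)*(u + 4)*(u - 1)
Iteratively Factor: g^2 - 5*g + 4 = (g - 1)*(g - 4)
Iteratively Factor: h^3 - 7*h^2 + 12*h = (h - 4)*(h^2 - 3*h) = (h - 4)*(h - 3)*(h)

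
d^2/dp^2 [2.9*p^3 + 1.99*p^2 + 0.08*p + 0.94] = 17.4*p + 3.98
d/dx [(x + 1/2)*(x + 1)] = 2*x + 3/2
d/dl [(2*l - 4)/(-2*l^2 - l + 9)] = 2*(-2*l^2 - l + (l - 2)*(4*l + 1) + 9)/(2*l^2 + l - 9)^2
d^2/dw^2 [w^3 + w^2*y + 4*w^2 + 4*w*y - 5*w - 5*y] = 6*w + 2*y + 8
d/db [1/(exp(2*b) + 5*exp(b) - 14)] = (-2*exp(b) - 5)*exp(b)/(exp(2*b) + 5*exp(b) - 14)^2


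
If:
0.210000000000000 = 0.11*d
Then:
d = 1.91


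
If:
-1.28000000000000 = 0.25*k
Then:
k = -5.12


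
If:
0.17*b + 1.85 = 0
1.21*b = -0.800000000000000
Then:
No Solution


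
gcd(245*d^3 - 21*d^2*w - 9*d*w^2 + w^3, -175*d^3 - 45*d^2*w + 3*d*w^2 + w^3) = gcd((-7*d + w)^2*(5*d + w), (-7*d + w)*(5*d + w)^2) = -35*d^2 - 2*d*w + w^2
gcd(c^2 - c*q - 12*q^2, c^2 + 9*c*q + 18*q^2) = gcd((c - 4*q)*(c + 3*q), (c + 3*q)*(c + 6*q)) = c + 3*q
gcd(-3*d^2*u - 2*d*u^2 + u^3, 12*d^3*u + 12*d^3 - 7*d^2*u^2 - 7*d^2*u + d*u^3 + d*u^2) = -3*d + u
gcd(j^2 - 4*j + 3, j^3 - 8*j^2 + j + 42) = j - 3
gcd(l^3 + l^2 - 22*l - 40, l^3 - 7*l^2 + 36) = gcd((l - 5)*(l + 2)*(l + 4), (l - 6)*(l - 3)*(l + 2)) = l + 2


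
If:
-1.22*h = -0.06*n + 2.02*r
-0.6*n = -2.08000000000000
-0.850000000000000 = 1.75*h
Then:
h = -0.49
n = 3.47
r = 0.40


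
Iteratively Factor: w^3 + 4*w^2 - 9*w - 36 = (w + 3)*(w^2 + w - 12) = (w + 3)*(w + 4)*(w - 3)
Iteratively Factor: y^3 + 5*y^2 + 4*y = (y)*(y^2 + 5*y + 4) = y*(y + 4)*(y + 1)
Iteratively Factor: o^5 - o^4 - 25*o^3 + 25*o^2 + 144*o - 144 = (o - 3)*(o^4 + 2*o^3 - 19*o^2 - 32*o + 48) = (o - 3)*(o + 3)*(o^3 - o^2 - 16*o + 16) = (o - 3)*(o + 3)*(o + 4)*(o^2 - 5*o + 4) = (o - 3)*(o - 1)*(o + 3)*(o + 4)*(o - 4)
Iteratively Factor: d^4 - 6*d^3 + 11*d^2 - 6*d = (d)*(d^3 - 6*d^2 + 11*d - 6) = d*(d - 2)*(d^2 - 4*d + 3) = d*(d - 2)*(d - 1)*(d - 3)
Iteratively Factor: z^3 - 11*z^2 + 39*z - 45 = (z - 3)*(z^2 - 8*z + 15) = (z - 5)*(z - 3)*(z - 3)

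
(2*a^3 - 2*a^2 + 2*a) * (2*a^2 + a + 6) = 4*a^5 - 2*a^4 + 14*a^3 - 10*a^2 + 12*a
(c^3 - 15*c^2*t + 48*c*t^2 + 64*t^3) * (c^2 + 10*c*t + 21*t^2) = c^5 - 5*c^4*t - 81*c^3*t^2 + 229*c^2*t^3 + 1648*c*t^4 + 1344*t^5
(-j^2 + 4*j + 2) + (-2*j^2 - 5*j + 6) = -3*j^2 - j + 8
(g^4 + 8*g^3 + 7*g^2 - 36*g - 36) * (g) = g^5 + 8*g^4 + 7*g^3 - 36*g^2 - 36*g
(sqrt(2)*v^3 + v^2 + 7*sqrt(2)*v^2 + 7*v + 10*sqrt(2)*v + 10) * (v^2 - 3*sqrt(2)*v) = sqrt(2)*v^5 - 5*v^4 + 7*sqrt(2)*v^4 - 35*v^3 + 7*sqrt(2)*v^3 - 50*v^2 - 21*sqrt(2)*v^2 - 30*sqrt(2)*v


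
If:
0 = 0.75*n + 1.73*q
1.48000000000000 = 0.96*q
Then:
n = -3.56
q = 1.54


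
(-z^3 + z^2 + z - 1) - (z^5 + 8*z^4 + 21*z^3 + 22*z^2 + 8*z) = -z^5 - 8*z^4 - 22*z^3 - 21*z^2 - 7*z - 1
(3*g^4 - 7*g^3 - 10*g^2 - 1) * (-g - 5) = -3*g^5 - 8*g^4 + 45*g^3 + 50*g^2 + g + 5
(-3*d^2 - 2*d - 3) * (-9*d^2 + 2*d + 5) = 27*d^4 + 12*d^3 + 8*d^2 - 16*d - 15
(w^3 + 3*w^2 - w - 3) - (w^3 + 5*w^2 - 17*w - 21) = -2*w^2 + 16*w + 18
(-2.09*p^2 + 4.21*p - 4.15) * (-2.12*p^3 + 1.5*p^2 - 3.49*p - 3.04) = 4.4308*p^5 - 12.0602*p^4 + 22.4071*p^3 - 14.5643*p^2 + 1.6851*p + 12.616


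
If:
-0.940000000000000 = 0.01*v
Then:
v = -94.00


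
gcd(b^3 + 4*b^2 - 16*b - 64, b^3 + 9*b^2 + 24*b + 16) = b^2 + 8*b + 16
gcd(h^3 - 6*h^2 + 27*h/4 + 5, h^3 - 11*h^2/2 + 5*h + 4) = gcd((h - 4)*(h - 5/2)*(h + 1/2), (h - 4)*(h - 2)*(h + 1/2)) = h^2 - 7*h/2 - 2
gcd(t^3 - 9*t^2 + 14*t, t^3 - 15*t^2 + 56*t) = t^2 - 7*t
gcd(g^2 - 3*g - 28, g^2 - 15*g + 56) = g - 7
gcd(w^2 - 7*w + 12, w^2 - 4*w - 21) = 1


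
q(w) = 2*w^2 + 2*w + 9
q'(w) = 4*w + 2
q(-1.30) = 9.78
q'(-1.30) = -3.20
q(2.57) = 27.35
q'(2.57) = 12.28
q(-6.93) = 91.19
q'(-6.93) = -25.72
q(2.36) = 24.86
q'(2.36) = 11.44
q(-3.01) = 21.10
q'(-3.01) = -10.04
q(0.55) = 10.70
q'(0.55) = 4.20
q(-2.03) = 13.18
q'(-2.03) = -6.12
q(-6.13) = 71.89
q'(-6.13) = -22.52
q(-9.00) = 153.00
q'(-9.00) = -34.00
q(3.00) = 33.00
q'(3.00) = 14.00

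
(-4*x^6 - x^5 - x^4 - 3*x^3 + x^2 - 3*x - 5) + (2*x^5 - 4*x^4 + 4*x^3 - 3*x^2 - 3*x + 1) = -4*x^6 + x^5 - 5*x^4 + x^3 - 2*x^2 - 6*x - 4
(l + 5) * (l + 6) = l^2 + 11*l + 30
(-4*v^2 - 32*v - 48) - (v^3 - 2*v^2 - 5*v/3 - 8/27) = -v^3 - 2*v^2 - 91*v/3 - 1288/27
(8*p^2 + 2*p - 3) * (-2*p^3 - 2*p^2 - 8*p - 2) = -16*p^5 - 20*p^4 - 62*p^3 - 26*p^2 + 20*p + 6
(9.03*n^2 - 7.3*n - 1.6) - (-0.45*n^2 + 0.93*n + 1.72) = 9.48*n^2 - 8.23*n - 3.32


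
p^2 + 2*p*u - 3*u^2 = (p - u)*(p + 3*u)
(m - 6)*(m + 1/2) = m^2 - 11*m/2 - 3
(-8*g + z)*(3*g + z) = -24*g^2 - 5*g*z + z^2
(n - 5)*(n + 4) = n^2 - n - 20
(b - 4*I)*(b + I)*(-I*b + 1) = -I*b^3 - 2*b^2 - 7*I*b + 4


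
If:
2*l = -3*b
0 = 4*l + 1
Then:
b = 1/6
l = -1/4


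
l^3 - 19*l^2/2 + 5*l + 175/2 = (l - 7)*(l - 5)*(l + 5/2)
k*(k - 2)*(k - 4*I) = k^3 - 2*k^2 - 4*I*k^2 + 8*I*k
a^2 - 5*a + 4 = (a - 4)*(a - 1)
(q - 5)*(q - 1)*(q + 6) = q^3 - 31*q + 30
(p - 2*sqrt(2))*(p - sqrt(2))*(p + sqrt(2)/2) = p^3 - 5*sqrt(2)*p^2/2 + p + 2*sqrt(2)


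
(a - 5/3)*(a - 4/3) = a^2 - 3*a + 20/9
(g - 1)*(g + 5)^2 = g^3 + 9*g^2 + 15*g - 25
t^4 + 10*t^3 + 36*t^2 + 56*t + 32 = (t + 2)^3*(t + 4)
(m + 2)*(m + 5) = m^2 + 7*m + 10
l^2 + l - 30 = (l - 5)*(l + 6)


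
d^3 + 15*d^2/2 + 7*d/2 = d*(d + 1/2)*(d + 7)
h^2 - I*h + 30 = (h - 6*I)*(h + 5*I)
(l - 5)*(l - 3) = l^2 - 8*l + 15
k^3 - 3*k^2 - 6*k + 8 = (k - 4)*(k - 1)*(k + 2)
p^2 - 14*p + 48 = (p - 8)*(p - 6)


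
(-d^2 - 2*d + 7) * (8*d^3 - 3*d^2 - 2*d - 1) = -8*d^5 - 13*d^4 + 64*d^3 - 16*d^2 - 12*d - 7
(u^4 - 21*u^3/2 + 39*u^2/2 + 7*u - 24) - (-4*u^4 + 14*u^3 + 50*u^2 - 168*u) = 5*u^4 - 49*u^3/2 - 61*u^2/2 + 175*u - 24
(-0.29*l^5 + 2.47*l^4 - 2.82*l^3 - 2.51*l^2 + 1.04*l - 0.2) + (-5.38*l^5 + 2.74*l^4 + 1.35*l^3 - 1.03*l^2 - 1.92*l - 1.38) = -5.67*l^5 + 5.21*l^4 - 1.47*l^3 - 3.54*l^2 - 0.88*l - 1.58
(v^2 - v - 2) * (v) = v^3 - v^2 - 2*v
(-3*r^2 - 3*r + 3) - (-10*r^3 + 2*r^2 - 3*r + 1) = 10*r^3 - 5*r^2 + 2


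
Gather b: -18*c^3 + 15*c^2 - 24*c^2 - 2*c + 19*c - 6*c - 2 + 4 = -18*c^3 - 9*c^2 + 11*c + 2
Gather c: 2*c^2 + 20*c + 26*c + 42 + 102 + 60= 2*c^2 + 46*c + 204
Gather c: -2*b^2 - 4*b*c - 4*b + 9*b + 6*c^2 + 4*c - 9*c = -2*b^2 + 5*b + 6*c^2 + c*(-4*b - 5)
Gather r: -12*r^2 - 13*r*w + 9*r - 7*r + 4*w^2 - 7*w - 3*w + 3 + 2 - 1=-12*r^2 + r*(2 - 13*w) + 4*w^2 - 10*w + 4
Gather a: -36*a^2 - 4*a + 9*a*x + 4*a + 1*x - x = -36*a^2 + 9*a*x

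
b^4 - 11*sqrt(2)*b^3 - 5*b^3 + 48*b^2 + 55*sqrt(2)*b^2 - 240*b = b*(b - 5)*(b - 8*sqrt(2))*(b - 3*sqrt(2))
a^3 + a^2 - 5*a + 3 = (a - 1)^2*(a + 3)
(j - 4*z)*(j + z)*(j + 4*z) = j^3 + j^2*z - 16*j*z^2 - 16*z^3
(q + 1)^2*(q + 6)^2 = q^4 + 14*q^3 + 61*q^2 + 84*q + 36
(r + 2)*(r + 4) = r^2 + 6*r + 8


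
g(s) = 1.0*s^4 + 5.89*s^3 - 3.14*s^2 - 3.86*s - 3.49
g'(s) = 4.0*s^3 + 17.67*s^2 - 6.28*s - 3.86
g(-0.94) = -6.75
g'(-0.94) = 14.33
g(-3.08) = -103.49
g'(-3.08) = 66.23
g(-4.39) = -173.97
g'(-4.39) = 25.83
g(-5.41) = -150.51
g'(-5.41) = -86.08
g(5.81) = 2162.73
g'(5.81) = 1340.62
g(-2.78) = -83.84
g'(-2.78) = 64.22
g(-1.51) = -19.90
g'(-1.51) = 32.14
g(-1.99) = -38.98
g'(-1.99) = 47.09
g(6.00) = 2428.55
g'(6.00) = 1458.58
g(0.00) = -3.49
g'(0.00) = -3.86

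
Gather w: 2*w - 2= 2*w - 2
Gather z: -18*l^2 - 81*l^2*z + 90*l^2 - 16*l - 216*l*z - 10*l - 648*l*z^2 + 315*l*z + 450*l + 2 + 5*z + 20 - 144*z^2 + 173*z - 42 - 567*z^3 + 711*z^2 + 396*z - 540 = 72*l^2 + 424*l - 567*z^3 + z^2*(567 - 648*l) + z*(-81*l^2 + 99*l + 574) - 560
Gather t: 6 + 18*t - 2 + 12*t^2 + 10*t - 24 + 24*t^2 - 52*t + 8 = 36*t^2 - 24*t - 12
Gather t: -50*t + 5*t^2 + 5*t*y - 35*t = 5*t^2 + t*(5*y - 85)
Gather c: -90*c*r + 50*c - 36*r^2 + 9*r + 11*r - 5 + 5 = c*(50 - 90*r) - 36*r^2 + 20*r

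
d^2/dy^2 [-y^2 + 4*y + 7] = -2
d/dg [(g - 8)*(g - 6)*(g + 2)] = 3*g^2 - 24*g + 20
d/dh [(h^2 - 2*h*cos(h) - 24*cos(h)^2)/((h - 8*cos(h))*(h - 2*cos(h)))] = 8*(-h^3*sin(h) + 5*h^2*sin(2*h) - h^2*cos(h) - 34*h*sin(h)*cos(h)^2 + 10*h*cos(h)^2 - 34*cos(h)^3)/((h - 8*cos(h))^2*(h - 2*cos(h))^2)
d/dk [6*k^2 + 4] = 12*k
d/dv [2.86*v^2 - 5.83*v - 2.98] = 5.72*v - 5.83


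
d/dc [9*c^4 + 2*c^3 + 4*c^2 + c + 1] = 36*c^3 + 6*c^2 + 8*c + 1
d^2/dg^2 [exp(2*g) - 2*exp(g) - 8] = (4*exp(g) - 2)*exp(g)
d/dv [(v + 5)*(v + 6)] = 2*v + 11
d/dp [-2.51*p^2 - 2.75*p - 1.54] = -5.02*p - 2.75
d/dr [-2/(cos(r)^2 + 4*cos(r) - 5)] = -4*(cos(r) + 2)*sin(r)/(cos(r)^2 + 4*cos(r) - 5)^2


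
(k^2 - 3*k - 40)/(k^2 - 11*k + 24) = (k + 5)/(k - 3)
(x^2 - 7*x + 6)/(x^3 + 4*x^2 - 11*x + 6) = (x - 6)/(x^2 + 5*x - 6)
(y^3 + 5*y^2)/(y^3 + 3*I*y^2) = (y + 5)/(y + 3*I)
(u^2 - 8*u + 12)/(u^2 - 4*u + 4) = (u - 6)/(u - 2)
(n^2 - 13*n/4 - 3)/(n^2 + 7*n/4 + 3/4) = (n - 4)/(n + 1)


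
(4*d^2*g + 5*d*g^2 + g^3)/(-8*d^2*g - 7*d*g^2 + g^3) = (-4*d - g)/(8*d - g)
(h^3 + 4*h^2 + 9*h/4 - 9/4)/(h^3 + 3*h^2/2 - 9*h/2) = (4*h^2 + 4*h - 3)/(2*h*(2*h - 3))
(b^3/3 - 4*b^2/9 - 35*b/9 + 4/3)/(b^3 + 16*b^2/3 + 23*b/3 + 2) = (3*b^2 - 13*b + 4)/(3*(3*b^2 + 7*b + 2))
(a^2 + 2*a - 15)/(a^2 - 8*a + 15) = (a + 5)/(a - 5)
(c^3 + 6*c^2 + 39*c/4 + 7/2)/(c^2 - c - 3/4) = (2*c^2 + 11*c + 14)/(2*c - 3)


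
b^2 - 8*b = b*(b - 8)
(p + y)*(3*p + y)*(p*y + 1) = 3*p^3*y + 4*p^2*y^2 + 3*p^2 + p*y^3 + 4*p*y + y^2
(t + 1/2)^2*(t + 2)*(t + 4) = t^4 + 7*t^3 + 57*t^2/4 + 19*t/2 + 2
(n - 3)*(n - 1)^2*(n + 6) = n^4 + n^3 - 23*n^2 + 39*n - 18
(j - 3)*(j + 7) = j^2 + 4*j - 21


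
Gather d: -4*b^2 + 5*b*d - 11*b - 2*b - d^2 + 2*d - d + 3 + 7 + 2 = -4*b^2 - 13*b - d^2 + d*(5*b + 1) + 12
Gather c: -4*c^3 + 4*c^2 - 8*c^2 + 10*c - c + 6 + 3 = -4*c^3 - 4*c^2 + 9*c + 9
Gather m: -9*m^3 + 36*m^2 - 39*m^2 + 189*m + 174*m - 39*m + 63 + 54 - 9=-9*m^3 - 3*m^2 + 324*m + 108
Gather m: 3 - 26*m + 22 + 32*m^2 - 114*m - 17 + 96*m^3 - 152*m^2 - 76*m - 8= 96*m^3 - 120*m^2 - 216*m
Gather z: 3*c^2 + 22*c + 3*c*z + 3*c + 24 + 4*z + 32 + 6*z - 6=3*c^2 + 25*c + z*(3*c + 10) + 50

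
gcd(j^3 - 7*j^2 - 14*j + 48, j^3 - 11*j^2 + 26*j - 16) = j^2 - 10*j + 16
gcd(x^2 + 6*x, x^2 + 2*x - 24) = x + 6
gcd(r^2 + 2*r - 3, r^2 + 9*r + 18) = r + 3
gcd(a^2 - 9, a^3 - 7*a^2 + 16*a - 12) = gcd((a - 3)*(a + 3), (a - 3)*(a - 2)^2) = a - 3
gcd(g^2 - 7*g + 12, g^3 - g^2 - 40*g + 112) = g - 4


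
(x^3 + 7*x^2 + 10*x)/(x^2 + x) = (x^2 + 7*x + 10)/(x + 1)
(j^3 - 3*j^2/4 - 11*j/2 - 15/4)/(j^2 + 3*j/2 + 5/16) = 4*(j^2 - 2*j - 3)/(4*j + 1)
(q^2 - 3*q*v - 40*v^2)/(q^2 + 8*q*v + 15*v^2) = (q - 8*v)/(q + 3*v)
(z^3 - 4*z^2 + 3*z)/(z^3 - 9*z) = (z - 1)/(z + 3)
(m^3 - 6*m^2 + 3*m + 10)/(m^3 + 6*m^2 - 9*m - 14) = (m - 5)/(m + 7)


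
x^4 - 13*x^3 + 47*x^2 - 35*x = x*(x - 7)*(x - 5)*(x - 1)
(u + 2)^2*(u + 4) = u^3 + 8*u^2 + 20*u + 16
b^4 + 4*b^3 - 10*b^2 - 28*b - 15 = (b - 3)*(b + 1)^2*(b + 5)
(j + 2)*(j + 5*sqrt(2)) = j^2 + 2*j + 5*sqrt(2)*j + 10*sqrt(2)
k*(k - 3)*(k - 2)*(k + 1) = k^4 - 4*k^3 + k^2 + 6*k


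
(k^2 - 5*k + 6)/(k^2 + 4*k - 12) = (k - 3)/(k + 6)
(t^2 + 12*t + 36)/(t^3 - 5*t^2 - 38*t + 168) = (t + 6)/(t^2 - 11*t + 28)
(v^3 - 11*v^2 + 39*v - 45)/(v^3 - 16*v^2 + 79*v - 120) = (v - 3)/(v - 8)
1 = 1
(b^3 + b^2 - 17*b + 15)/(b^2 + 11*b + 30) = (b^2 - 4*b + 3)/(b + 6)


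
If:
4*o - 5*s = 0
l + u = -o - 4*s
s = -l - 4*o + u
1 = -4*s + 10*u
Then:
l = 45/2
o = -5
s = -4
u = -3/2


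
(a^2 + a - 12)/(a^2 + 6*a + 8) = (a - 3)/(a + 2)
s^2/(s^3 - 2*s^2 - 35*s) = s/(s^2 - 2*s - 35)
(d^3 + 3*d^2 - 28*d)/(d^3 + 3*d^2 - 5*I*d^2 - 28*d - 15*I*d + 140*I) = d/(d - 5*I)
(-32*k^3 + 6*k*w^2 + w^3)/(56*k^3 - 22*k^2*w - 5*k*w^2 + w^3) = (4*k + w)/(-7*k + w)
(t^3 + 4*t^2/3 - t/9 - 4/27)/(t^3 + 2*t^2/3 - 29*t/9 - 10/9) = (9*t^2 + 9*t - 4)/(3*(3*t^2 + t - 10))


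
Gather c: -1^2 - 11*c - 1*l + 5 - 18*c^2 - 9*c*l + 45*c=-18*c^2 + c*(34 - 9*l) - l + 4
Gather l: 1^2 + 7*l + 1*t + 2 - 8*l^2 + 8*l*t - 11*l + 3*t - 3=-8*l^2 + l*(8*t - 4) + 4*t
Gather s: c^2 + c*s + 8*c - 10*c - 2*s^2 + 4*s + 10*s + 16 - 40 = c^2 - 2*c - 2*s^2 + s*(c + 14) - 24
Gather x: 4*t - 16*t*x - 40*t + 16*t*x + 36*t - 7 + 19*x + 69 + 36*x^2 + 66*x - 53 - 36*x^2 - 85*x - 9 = 0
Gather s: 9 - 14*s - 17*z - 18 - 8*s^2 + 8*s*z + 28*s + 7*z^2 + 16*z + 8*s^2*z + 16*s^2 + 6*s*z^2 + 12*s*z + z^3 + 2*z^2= s^2*(8*z + 8) + s*(6*z^2 + 20*z + 14) + z^3 + 9*z^2 - z - 9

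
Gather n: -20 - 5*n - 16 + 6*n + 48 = n + 12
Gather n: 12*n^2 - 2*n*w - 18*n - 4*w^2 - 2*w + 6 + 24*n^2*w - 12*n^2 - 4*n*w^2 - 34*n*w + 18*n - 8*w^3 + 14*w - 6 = 24*n^2*w + n*(-4*w^2 - 36*w) - 8*w^3 - 4*w^2 + 12*w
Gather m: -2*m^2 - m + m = -2*m^2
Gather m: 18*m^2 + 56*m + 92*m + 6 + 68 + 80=18*m^2 + 148*m + 154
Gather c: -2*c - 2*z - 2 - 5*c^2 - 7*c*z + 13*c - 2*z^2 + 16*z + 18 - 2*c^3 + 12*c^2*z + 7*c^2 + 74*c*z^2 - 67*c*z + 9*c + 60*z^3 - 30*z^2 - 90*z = -2*c^3 + c^2*(12*z + 2) + c*(74*z^2 - 74*z + 20) + 60*z^3 - 32*z^2 - 76*z + 16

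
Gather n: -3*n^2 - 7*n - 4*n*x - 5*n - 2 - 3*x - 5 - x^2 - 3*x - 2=-3*n^2 + n*(-4*x - 12) - x^2 - 6*x - 9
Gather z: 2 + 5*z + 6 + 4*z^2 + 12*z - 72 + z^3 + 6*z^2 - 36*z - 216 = z^3 + 10*z^2 - 19*z - 280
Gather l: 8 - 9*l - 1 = 7 - 9*l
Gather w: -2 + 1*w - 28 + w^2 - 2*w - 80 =w^2 - w - 110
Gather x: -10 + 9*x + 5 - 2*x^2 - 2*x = -2*x^2 + 7*x - 5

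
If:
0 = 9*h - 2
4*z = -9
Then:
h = 2/9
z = -9/4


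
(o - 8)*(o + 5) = o^2 - 3*o - 40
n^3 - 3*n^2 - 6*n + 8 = (n - 4)*(n - 1)*(n + 2)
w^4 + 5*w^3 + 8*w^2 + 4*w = w*(w + 1)*(w + 2)^2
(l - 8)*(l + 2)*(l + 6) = l^3 - 52*l - 96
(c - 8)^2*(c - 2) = c^3 - 18*c^2 + 96*c - 128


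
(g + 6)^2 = g^2 + 12*g + 36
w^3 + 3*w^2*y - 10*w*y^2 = w*(w - 2*y)*(w + 5*y)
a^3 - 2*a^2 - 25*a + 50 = (a - 5)*(a - 2)*(a + 5)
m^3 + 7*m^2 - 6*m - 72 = (m - 3)*(m + 4)*(m + 6)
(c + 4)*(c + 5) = c^2 + 9*c + 20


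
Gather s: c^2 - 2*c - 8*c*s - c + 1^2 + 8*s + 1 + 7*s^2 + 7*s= c^2 - 3*c + 7*s^2 + s*(15 - 8*c) + 2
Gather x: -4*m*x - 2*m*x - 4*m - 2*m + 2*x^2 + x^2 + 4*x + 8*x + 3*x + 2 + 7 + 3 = -6*m + 3*x^2 + x*(15 - 6*m) + 12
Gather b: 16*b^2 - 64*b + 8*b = 16*b^2 - 56*b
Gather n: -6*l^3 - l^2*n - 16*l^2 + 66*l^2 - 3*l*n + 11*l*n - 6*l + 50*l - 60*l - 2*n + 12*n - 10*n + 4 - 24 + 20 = -6*l^3 + 50*l^2 - 16*l + n*(-l^2 + 8*l)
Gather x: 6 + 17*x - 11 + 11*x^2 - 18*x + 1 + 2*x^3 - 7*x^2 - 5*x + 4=2*x^3 + 4*x^2 - 6*x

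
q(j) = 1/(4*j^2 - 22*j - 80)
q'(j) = (22 - 8*j)/(4*j^2 - 22*j - 80)^2 = (11 - 4*j)/(2*(-2*j^2 + 11*j + 40)^2)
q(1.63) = -0.01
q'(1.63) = 0.00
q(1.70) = -0.01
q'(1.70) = 0.00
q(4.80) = -0.01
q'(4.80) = -0.00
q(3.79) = -0.01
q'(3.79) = -0.00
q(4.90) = -0.01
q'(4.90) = -0.00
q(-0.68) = -0.02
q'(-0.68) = 0.01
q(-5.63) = 0.01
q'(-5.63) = 0.00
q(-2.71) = 0.11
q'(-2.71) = 0.54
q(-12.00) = 0.00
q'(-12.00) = 0.00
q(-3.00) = 0.05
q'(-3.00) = 0.10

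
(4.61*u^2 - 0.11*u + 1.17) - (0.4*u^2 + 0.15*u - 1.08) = 4.21*u^2 - 0.26*u + 2.25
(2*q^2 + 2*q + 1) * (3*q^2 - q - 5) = 6*q^4 + 4*q^3 - 9*q^2 - 11*q - 5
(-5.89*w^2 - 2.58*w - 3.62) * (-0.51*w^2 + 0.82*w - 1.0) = 3.0039*w^4 - 3.514*w^3 + 5.6206*w^2 - 0.3884*w + 3.62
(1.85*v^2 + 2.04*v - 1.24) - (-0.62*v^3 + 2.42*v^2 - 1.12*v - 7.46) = 0.62*v^3 - 0.57*v^2 + 3.16*v + 6.22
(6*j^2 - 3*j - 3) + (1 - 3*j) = 6*j^2 - 6*j - 2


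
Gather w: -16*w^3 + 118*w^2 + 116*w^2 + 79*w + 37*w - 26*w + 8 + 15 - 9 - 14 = -16*w^3 + 234*w^2 + 90*w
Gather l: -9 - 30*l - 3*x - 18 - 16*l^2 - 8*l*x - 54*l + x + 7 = -16*l^2 + l*(-8*x - 84) - 2*x - 20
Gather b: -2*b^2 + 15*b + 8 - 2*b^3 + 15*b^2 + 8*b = -2*b^3 + 13*b^2 + 23*b + 8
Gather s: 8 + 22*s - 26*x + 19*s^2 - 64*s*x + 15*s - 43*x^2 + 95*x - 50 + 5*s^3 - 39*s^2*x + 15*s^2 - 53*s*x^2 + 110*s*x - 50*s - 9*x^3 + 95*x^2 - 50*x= 5*s^3 + s^2*(34 - 39*x) + s*(-53*x^2 + 46*x - 13) - 9*x^3 + 52*x^2 + 19*x - 42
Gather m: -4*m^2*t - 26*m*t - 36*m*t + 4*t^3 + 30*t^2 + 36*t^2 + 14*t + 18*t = -4*m^2*t - 62*m*t + 4*t^3 + 66*t^2 + 32*t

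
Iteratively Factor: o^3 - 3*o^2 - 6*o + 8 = (o - 4)*(o^2 + o - 2) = (o - 4)*(o - 1)*(o + 2)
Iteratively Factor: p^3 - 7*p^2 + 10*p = (p - 2)*(p^2 - 5*p) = p*(p - 2)*(p - 5)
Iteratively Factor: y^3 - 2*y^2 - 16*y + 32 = (y + 4)*(y^2 - 6*y + 8) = (y - 4)*(y + 4)*(y - 2)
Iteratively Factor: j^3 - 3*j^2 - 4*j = (j)*(j^2 - 3*j - 4) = j*(j + 1)*(j - 4)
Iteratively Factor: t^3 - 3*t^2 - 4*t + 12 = (t - 2)*(t^2 - t - 6) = (t - 3)*(t - 2)*(t + 2)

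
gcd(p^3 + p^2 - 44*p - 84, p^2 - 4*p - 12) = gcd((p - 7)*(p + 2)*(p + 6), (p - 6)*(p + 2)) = p + 2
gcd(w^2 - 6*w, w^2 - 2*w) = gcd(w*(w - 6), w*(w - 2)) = w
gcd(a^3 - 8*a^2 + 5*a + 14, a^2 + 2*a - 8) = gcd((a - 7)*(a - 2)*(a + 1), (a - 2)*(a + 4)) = a - 2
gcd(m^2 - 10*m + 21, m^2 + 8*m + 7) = 1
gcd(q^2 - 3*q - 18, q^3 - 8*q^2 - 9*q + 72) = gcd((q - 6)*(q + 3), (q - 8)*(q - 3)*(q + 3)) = q + 3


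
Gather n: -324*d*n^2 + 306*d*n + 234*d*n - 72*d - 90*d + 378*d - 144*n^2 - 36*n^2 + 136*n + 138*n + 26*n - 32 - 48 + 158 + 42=216*d + n^2*(-324*d - 180) + n*(540*d + 300) + 120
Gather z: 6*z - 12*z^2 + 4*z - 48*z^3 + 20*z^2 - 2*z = -48*z^3 + 8*z^2 + 8*z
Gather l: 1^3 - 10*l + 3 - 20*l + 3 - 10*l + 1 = 8 - 40*l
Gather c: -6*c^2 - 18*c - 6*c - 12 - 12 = -6*c^2 - 24*c - 24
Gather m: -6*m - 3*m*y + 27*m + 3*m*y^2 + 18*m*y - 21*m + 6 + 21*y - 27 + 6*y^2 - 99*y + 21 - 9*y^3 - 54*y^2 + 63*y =m*(3*y^2 + 15*y) - 9*y^3 - 48*y^2 - 15*y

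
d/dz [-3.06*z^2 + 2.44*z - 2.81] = 2.44 - 6.12*z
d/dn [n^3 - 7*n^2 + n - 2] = 3*n^2 - 14*n + 1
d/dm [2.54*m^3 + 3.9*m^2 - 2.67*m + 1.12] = 7.62*m^2 + 7.8*m - 2.67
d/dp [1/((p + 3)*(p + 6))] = (-2*p - 9)/(p^4 + 18*p^3 + 117*p^2 + 324*p + 324)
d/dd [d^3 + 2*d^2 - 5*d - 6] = 3*d^2 + 4*d - 5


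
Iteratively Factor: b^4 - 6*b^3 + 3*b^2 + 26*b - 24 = (b - 4)*(b^3 - 2*b^2 - 5*b + 6) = (b - 4)*(b - 3)*(b^2 + b - 2) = (b - 4)*(b - 3)*(b + 2)*(b - 1)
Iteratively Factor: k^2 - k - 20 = (k + 4)*(k - 5)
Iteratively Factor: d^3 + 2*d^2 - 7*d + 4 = (d - 1)*(d^2 + 3*d - 4) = (d - 1)*(d + 4)*(d - 1)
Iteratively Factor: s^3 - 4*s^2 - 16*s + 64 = (s - 4)*(s^2 - 16) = (s - 4)*(s + 4)*(s - 4)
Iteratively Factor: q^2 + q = (q)*(q + 1)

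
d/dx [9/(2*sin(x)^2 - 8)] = -9*sin(x)*cos(x)/(sin(x)^2 - 4)^2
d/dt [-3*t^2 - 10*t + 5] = -6*t - 10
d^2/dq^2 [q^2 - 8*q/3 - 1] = 2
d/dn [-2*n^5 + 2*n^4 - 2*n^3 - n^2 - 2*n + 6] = -10*n^4 + 8*n^3 - 6*n^2 - 2*n - 2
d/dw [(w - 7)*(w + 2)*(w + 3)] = 3*w^2 - 4*w - 29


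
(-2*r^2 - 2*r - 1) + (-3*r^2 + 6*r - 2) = -5*r^2 + 4*r - 3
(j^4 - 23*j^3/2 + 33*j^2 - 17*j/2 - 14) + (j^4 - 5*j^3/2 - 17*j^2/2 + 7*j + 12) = 2*j^4 - 14*j^3 + 49*j^2/2 - 3*j/2 - 2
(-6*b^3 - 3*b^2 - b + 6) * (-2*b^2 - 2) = 12*b^5 + 6*b^4 + 14*b^3 - 6*b^2 + 2*b - 12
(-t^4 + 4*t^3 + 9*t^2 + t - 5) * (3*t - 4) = -3*t^5 + 16*t^4 + 11*t^3 - 33*t^2 - 19*t + 20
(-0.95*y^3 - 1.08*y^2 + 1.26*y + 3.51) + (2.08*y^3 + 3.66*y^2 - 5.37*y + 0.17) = 1.13*y^3 + 2.58*y^2 - 4.11*y + 3.68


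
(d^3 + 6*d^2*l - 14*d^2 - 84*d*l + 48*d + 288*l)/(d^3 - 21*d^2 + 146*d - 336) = (d + 6*l)/(d - 7)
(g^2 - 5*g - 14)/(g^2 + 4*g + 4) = (g - 7)/(g + 2)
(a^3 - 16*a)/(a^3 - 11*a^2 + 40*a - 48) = a*(a + 4)/(a^2 - 7*a + 12)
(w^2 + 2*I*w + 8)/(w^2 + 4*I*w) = (w - 2*I)/w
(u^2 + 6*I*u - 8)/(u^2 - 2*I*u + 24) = (u + 2*I)/(u - 6*I)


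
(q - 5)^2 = q^2 - 10*q + 25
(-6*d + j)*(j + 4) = -6*d*j - 24*d + j^2 + 4*j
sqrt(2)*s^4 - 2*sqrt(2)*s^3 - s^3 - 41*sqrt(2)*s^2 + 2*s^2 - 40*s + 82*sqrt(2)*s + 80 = (s - 2)*(s - 5*sqrt(2))*(s + 4*sqrt(2))*(sqrt(2)*s + 1)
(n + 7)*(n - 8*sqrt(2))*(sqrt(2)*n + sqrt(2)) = sqrt(2)*n^3 - 16*n^2 + 8*sqrt(2)*n^2 - 128*n + 7*sqrt(2)*n - 112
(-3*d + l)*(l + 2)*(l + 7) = -3*d*l^2 - 27*d*l - 42*d + l^3 + 9*l^2 + 14*l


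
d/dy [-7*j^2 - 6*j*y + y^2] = -6*j + 2*y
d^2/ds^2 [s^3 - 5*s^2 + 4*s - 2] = 6*s - 10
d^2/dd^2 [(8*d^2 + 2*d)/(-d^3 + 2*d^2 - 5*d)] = 4*(-4*d^3 - 3*d^2 + 66*d - 39)/(d^6 - 6*d^5 + 27*d^4 - 68*d^3 + 135*d^2 - 150*d + 125)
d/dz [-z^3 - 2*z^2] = z*(-3*z - 4)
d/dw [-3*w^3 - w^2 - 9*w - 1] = -9*w^2 - 2*w - 9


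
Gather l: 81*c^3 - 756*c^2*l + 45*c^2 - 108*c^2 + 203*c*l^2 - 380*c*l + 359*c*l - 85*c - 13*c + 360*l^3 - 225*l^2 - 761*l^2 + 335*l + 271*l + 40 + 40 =81*c^3 - 63*c^2 - 98*c + 360*l^3 + l^2*(203*c - 986) + l*(-756*c^2 - 21*c + 606) + 80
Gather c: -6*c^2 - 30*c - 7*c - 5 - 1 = -6*c^2 - 37*c - 6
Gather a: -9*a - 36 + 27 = -9*a - 9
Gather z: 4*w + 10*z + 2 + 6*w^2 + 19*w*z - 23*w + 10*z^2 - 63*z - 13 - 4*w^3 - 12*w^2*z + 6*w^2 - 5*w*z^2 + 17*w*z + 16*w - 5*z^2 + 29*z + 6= -4*w^3 + 12*w^2 - 3*w + z^2*(5 - 5*w) + z*(-12*w^2 + 36*w - 24) - 5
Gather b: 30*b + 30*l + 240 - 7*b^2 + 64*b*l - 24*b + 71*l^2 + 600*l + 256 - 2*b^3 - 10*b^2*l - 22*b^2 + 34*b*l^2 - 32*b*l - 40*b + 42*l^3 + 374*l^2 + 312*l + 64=-2*b^3 + b^2*(-10*l - 29) + b*(34*l^2 + 32*l - 34) + 42*l^3 + 445*l^2 + 942*l + 560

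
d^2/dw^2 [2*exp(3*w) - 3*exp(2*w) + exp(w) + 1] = (18*exp(2*w) - 12*exp(w) + 1)*exp(w)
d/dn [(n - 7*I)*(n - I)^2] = 3*(n - 5*I)*(n - I)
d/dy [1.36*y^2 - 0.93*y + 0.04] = 2.72*y - 0.93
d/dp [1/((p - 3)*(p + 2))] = (1 - 2*p)/(p^4 - 2*p^3 - 11*p^2 + 12*p + 36)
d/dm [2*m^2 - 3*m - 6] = 4*m - 3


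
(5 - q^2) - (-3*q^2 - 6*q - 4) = 2*q^2 + 6*q + 9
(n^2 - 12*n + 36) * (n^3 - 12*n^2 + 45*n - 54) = n^5 - 24*n^4 + 225*n^3 - 1026*n^2 + 2268*n - 1944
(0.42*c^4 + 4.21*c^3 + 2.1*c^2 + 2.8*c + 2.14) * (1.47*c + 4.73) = 0.6174*c^5 + 8.1753*c^4 + 23.0003*c^3 + 14.049*c^2 + 16.3898*c + 10.1222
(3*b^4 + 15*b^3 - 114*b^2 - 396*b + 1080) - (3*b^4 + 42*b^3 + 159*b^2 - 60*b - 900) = -27*b^3 - 273*b^2 - 336*b + 1980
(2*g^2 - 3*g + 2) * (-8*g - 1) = -16*g^3 + 22*g^2 - 13*g - 2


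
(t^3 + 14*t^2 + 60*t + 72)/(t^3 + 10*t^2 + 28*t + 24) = (t + 6)/(t + 2)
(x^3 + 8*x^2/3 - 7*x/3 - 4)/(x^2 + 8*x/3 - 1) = (3*x^2 - x - 4)/(3*x - 1)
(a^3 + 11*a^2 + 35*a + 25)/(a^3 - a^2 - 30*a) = (a^2 + 6*a + 5)/(a*(a - 6))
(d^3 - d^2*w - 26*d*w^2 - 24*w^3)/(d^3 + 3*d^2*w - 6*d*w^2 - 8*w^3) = (-d + 6*w)/(-d + 2*w)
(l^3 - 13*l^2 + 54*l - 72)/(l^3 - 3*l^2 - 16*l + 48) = (l - 6)/(l + 4)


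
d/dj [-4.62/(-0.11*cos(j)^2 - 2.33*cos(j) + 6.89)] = (1.0164*cos(j) + 10.7646)*sin(j)/(0.11*cos(j)^2 + 2.33*cos(j) - 6.89)^2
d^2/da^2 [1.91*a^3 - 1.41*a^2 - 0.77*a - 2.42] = 11.46*a - 2.82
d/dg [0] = 0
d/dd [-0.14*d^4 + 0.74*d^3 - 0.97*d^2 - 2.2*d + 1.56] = -0.56*d^3 + 2.22*d^2 - 1.94*d - 2.2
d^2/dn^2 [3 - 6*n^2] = -12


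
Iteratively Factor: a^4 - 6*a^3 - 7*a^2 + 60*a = (a)*(a^3 - 6*a^2 - 7*a + 60) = a*(a - 4)*(a^2 - 2*a - 15) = a*(a - 4)*(a + 3)*(a - 5)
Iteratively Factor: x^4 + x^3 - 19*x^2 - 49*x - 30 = (x + 1)*(x^3 - 19*x - 30) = (x - 5)*(x + 1)*(x^2 + 5*x + 6) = (x - 5)*(x + 1)*(x + 2)*(x + 3)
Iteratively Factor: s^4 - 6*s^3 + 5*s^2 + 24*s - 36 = (s + 2)*(s^3 - 8*s^2 + 21*s - 18) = (s - 3)*(s + 2)*(s^2 - 5*s + 6) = (s - 3)*(s - 2)*(s + 2)*(s - 3)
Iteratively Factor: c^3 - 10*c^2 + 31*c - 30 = (c - 3)*(c^2 - 7*c + 10) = (c - 3)*(c - 2)*(c - 5)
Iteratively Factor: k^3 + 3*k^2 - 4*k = (k - 1)*(k^2 + 4*k) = (k - 1)*(k + 4)*(k)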